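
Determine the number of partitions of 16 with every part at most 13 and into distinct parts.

A partial list (first 12 by largest part):
3, 13
1, 2, 13
4, 12
1, 3, 12
5, 11
1, 4, 11
2, 3, 11
6, 10
1, 5, 10
2, 4, 10
1, 2, 3, 10
7, 9
…and 17 more, for 29 total.

29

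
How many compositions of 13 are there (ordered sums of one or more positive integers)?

4096

The number of compositions of n is 2^(n−1); here 2^12 = 4096.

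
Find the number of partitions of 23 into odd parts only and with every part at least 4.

5

They are:
23
5, 5, 13
5, 7, 11
5, 9, 9
7, 7, 9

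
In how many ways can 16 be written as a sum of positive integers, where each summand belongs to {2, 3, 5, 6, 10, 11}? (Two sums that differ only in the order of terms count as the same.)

17

The partitions of 16 that satisfy the conditions:
11, 5
11, 3, 2
10, 6
10, 3, 3
10, 2, 2, 2
6, 6, 2, 2
6, 5, 5
6, 5, 3, 2
6, 3, 3, 2, 2
6, 2, 2, 2, 2, 2
5, 5, 3, 3
5, 5, 2, 2, 2
5, 3, 3, 3, 2
5, 3, 2, 2, 2, 2
3, 3, 3, 3, 2, 2
3, 3, 2, 2, 2, 2, 2
2, 2, 2, 2, 2, 2, 2, 2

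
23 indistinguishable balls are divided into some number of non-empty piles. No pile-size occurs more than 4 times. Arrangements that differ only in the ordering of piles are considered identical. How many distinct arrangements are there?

769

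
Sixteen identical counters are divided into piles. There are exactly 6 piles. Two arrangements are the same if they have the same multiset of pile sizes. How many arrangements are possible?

A partial list (first 12 by largest part):
11, 1, 1, 1, 1, 1
10, 2, 1, 1, 1, 1
9, 3, 1, 1, 1, 1
9, 2, 2, 1, 1, 1
8, 4, 1, 1, 1, 1
8, 3, 2, 1, 1, 1
8, 2, 2, 2, 1, 1
7, 5, 1, 1, 1, 1
7, 4, 2, 1, 1, 1
7, 3, 3, 1, 1, 1
7, 3, 2, 2, 1, 1
7, 2, 2, 2, 2, 1
…and 23 more, for 35 total.

35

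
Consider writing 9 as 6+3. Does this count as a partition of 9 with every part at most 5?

No

The parts sum to 9, and the condition 'no summand exceeds 5' is violated.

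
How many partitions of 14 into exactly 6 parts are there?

20

Enumerating:
1,1,1,1,1,9
1,1,1,1,2,8
1,1,1,1,3,7
1,1,1,2,2,7
1,1,1,1,4,6
1,1,1,2,3,6
1,1,2,2,2,6
1,1,1,1,5,5
1,1,1,2,4,5
1,1,1,3,3,5
1,1,2,2,3,5
1,2,2,2,2,5
1,1,1,3,4,4
1,1,2,2,4,4
1,1,2,3,3,4
1,2,2,2,3,4
2,2,2,2,2,4
1,1,3,3,3,3
1,2,2,3,3,3
2,2,2,2,3,3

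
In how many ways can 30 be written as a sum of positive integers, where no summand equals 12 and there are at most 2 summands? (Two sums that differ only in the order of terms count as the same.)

The partitions of 30 that satisfy the conditions:
30
29, 1
28, 2
27, 3
26, 4
25, 5
24, 6
23, 7
22, 8
21, 9
20, 10
19, 11
17, 13
16, 14
15, 15
Counting gives 15.

15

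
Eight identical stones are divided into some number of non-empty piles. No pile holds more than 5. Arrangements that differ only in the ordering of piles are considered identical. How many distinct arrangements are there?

18

Enumerating:
3,5
1,2,5
1,1,1,5
4,4
1,3,4
2,2,4
1,1,2,4
1,1,1,1,4
2,3,3
1,1,3,3
1,2,2,3
1,1,1,2,3
1,1,1,1,1,3
2,2,2,2
1,1,2,2,2
1,1,1,1,2,2
1,1,1,1,1,1,2
1,1,1,1,1,1,1,1
Counting gives 18.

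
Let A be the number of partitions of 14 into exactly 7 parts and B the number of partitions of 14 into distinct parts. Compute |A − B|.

7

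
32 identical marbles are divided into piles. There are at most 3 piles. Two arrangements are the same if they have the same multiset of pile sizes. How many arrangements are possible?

102

Counting exhaustively, 102 partitions satisfy the conditions.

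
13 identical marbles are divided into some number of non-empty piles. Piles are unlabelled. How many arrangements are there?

101

Systematic enumeration (by largest part, then next-largest, …) yields 101.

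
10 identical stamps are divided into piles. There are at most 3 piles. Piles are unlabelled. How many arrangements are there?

14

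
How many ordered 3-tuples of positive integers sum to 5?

6

By stars and bars with positive parts, the count is C(4,2) = 6.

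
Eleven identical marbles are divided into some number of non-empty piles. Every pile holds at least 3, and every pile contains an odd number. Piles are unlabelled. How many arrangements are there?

2

Listing the qualifying partitions of 11:
11
3+3+5
Counting gives 2.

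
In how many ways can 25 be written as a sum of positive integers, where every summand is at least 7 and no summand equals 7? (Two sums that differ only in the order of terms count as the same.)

7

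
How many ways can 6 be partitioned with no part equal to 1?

They are:
6
2 + 4
3 + 3
2 + 2 + 2
Counting gives 4.

4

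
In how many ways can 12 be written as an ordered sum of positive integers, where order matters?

Each of the 11 gaps between 12 units is either a break or not: 2^11 = 2048.

2048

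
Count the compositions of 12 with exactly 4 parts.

Equivalently, choose which 3 of the 11 gaps become plus signs: C(11,3) = 165.

165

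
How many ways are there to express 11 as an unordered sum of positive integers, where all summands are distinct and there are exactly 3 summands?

5

Enumerating:
1 + 2 + 8
1 + 3 + 7
1 + 4 + 6
2 + 3 + 6
2 + 4 + 5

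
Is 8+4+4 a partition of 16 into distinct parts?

The parts sum to 16, and the condition 'all summands are distinct' is violated.

No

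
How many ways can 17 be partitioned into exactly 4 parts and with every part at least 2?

18

Listing the qualifying partitions of 17:
11, 2, 2, 2
10, 3, 2, 2
9, 4, 2, 2
9, 3, 3, 2
8, 5, 2, 2
8, 4, 3, 2
8, 3, 3, 3
7, 6, 2, 2
7, 5, 3, 2
7, 4, 4, 2
7, 4, 3, 3
6, 6, 3, 2
6, 5, 4, 2
6, 5, 3, 3
6, 4, 4, 3
5, 5, 5, 2
5, 5, 4, 3
5, 4, 4, 4
That's 18 in total.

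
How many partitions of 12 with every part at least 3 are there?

9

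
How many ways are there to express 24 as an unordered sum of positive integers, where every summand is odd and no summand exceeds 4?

9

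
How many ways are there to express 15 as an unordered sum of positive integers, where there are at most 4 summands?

A partial list (first 12 by largest part):
15
14,1
13,2
13,1,1
12,3
12,2,1
12,1,1,1
11,4
11,3,1
11,2,2
11,2,1,1
10,5
…and 42 more, for 54 total.

54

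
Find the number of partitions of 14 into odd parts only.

22

Enumerating:
13,1
11,3
11,1,1,1
9,5
9,3,1,1
9,1,1,1,1,1
7,7
7,5,1,1
7,3,3,1
7,3,1,1,1,1
7,1,1,1,1,1,1,1
5,5,3,1
5,5,1,1,1,1
5,3,3,3
5,3,3,1,1,1
5,3,1,1,1,1,1,1
5,1,1,1,1,1,1,1,1,1
3,3,3,3,1,1
3,3,3,1,1,1,1,1
3,3,1,1,1,1,1,1,1,1
3,1,1,1,1,1,1,1,1,1,1,1
1,1,1,1,1,1,1,1,1,1,1,1,1,1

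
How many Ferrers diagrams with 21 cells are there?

792

Counting exhaustively, 792 partitions satisfy the conditions.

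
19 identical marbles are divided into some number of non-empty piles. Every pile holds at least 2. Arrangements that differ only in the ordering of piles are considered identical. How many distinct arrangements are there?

105

Enumerating by decreasing first part gives 105 partitions in all.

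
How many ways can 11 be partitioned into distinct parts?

The partitions of 11 that satisfy the conditions:
11
10 + 1
9 + 2
8 + 3
8 + 2 + 1
7 + 4
7 + 3 + 1
6 + 5
6 + 4 + 1
6 + 3 + 2
5 + 4 + 2
5 + 3 + 2 + 1
That's 12 in total.

12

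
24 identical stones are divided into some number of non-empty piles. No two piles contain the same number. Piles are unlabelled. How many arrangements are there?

122

Direct enumeration gives 122 partitions.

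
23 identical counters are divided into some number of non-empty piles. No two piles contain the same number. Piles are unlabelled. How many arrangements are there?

There are 104 such partitions.

104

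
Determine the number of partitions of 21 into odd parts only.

A full systematic count gives 76.

76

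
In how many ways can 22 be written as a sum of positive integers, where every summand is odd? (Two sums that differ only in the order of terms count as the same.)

89

A full systematic count gives 89.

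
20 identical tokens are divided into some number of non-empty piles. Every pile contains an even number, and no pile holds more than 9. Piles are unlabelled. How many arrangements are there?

Enumerating:
8,8,4
8,8,2,2
8,6,6
8,6,4,2
8,6,2,2,2
8,4,4,4
8,4,4,2,2
8,4,2,2,2,2
8,2,2,2,2,2,2
6,6,6,2
6,6,4,4
6,6,4,2,2
6,6,2,2,2,2
6,4,4,4,2
6,4,4,2,2,2
6,4,2,2,2,2,2
6,2,2,2,2,2,2,2
4,4,4,4,4
4,4,4,4,2,2
4,4,4,2,2,2,2
4,4,2,2,2,2,2,2
4,2,2,2,2,2,2,2,2
2,2,2,2,2,2,2,2,2,2
That's 23 in total.

23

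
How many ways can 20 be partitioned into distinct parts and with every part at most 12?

A partial list (first 12 by largest part):
8, 12
1, 7, 12
2, 6, 12
3, 5, 12
1, 2, 5, 12
1, 3, 4, 12
9, 11
1, 8, 11
2, 7, 11
3, 6, 11
1, 2, 6, 11
4, 5, 11
…and 33 more, for 45 total.

45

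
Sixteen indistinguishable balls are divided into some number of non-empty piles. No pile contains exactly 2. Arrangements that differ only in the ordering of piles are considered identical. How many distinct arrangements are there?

There are 96 such partitions.

96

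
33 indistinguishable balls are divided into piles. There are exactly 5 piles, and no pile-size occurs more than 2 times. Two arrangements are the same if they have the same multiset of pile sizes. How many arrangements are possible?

460

A full systematic count gives 460.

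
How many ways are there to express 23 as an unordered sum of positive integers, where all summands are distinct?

104

Enumerating by decreasing first part gives 104 partitions in all.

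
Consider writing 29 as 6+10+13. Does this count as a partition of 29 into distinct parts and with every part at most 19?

The parts sum to 29, and the condition 'all summands are distinct' holds; the condition 'no summand exceeds 19' holds.

Yes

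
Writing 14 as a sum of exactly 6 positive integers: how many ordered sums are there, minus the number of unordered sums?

Compositions: C(13,5) = 1287.
Unordered (partitions into 6 parts): 20.
Difference: 1287 − 20 = 1267.

1267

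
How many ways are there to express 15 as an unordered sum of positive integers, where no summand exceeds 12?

172

Direct enumeration gives 172 partitions.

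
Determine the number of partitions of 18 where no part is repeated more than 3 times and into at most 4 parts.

84

A full systematic count gives 84.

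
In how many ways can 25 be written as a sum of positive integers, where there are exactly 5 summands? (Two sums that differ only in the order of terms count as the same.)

192

A full systematic count gives 192.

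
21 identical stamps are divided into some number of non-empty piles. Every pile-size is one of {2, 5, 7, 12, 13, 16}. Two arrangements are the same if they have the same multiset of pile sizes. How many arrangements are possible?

The partitions of 21 that satisfy the conditions:
5+16
2+2+2+2+13
2+7+12
2+2+5+12
7+7+7
2+5+7+7
2+2+5+5+7
2+2+2+2+2+2+2+7
2+2+2+5+5+5
2+2+2+2+2+2+2+2+5
Counting gives 10.

10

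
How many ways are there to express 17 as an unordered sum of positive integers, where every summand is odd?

38

A partial list (first 12 by largest part):
17
1, 1, 15
1, 3, 13
1, 1, 1, 1, 13
1, 5, 11
3, 3, 11
1, 1, 1, 3, 11
1, 1, 1, 1, 1, 1, 11
1, 7, 9
3, 5, 9
1, 1, 1, 5, 9
1, 1, 3, 3, 9
…and 26 more, for 38 total.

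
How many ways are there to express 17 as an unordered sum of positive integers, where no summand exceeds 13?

Counting exhaustively, 290 partitions satisfy the conditions.

290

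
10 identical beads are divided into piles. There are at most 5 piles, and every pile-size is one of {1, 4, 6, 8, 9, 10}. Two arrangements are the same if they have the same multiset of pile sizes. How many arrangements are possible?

The partitions of 10 that satisfy the conditions:
10
9+1
8+1+1
6+4
6+1+1+1+1
4+4+1+1

6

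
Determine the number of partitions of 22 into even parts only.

56

There are too many to list fully; the first 12 (by largest part) are:
22
20,2
18,4
18,2,2
16,6
16,4,2
16,2,2,2
14,8
14,6,2
14,4,4
14,4,2,2
14,2,2,2,2
…and 44 more, for 56 total.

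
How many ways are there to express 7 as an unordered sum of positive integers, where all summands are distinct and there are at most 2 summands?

They are:
7
6,1
5,2
4,3
Counting gives 4.

4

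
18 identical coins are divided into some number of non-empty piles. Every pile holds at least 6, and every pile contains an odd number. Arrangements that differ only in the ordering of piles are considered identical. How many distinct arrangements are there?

2

The partitions of 18 that satisfy the conditions:
11,7
9,9
Counting gives 2.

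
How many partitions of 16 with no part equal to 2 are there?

Systematic enumeration (by largest part, then next-largest, …) yields 96.

96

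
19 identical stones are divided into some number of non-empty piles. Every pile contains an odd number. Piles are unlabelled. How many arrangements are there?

54

There are too many to list fully; the first 12 (by largest part) are:
19
17,1,1
15,3,1
15,1,1,1,1
13,5,1
13,3,3
13,3,1,1,1
13,1,1,1,1,1,1
11,7,1
11,5,3
11,5,1,1,1
11,3,3,1,1
…and 42 more, for 54 total.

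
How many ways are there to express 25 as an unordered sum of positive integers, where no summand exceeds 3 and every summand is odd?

The partitions of 25 that satisfy the conditions:
1 + 3 + 3 + 3 + 3 + 3 + 3 + 3 + 3
1 + 1 + 1 + 1 + 3 + 3 + 3 + 3 + 3 + 3 + 3
1 + 1 + 1 + 1 + 1 + 1 + 1 + 3 + 3 + 3 + 3 + 3 + 3
1 + 1 + 1 + 1 + 1 + 1 + 1 + 1 + 1 + 1 + 3 + 3 + 3 + 3 + 3
1 + 1 + 1 + 1 + 1 + 1 + 1 + 1 + 1 + 1 + 1 + 1 + 1 + 3 + 3 + 3 + 3
1 + 1 + 1 + 1 + 1 + 1 + 1 + 1 + 1 + 1 + 1 + 1 + 1 + 1 + 1 + 1 + 3 + 3 + 3
1 + 1 + 1 + 1 + 1 + 1 + 1 + 1 + 1 + 1 + 1 + 1 + 1 + 1 + 1 + 1 + 1 + 1 + 1 + 3 + 3
1 + 1 + 1 + 1 + 1 + 1 + 1 + 1 + 1 + 1 + 1 + 1 + 1 + 1 + 1 + 1 + 1 + 1 + 1 + 1 + 1 + 1 + 3
1 + 1 + 1 + 1 + 1 + 1 + 1 + 1 + 1 + 1 + 1 + 1 + 1 + 1 + 1 + 1 + 1 + 1 + 1 + 1 + 1 + 1 + 1 + 1 + 1
Counting gives 9.

9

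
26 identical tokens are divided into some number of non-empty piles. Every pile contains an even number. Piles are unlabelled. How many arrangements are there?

101

Enumerating by decreasing first part gives 101 partitions in all.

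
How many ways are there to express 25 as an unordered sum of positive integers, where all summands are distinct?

142

A full systematic count gives 142.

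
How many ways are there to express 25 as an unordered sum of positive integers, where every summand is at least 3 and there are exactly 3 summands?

30

A partial list (first 12 by largest part):
19,3,3
18,4,3
17,5,3
17,4,4
16,6,3
16,5,4
15,7,3
15,6,4
15,5,5
14,8,3
14,7,4
14,6,5
…and 18 more, for 30 total.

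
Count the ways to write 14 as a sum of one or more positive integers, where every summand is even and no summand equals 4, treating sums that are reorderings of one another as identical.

The partitions of 14 that satisfy the conditions:
14
2+12
2+2+10
6+8
2+2+2+8
2+6+6
2+2+2+2+6
2+2+2+2+2+2+2

8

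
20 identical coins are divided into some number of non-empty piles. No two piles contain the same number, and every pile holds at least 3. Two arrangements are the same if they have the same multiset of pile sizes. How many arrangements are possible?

20

They are:
20
17,3
16,4
15,5
14,6
13,7
13,4,3
12,8
12,5,3
11,9
11,6,3
11,5,4
10,7,3
10,6,4
9,8,3
9,7,4
9,6,5
8,7,5
8,5,4,3
7,6,4,3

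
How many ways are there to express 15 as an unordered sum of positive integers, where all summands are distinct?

27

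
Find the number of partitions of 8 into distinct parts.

They are:
8
1,7
2,6
3,5
1,2,5
1,3,4
That's 6 in total.

6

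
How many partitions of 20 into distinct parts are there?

64

A partial list (first 12 by largest part):
20
1+19
2+18
3+17
1+2+17
4+16
1+3+16
5+15
1+4+15
2+3+15
6+14
1+5+14
…and 52 more, for 64 total.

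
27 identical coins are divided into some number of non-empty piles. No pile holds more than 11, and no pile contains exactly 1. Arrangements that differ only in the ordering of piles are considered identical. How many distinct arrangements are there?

401

A full systematic count gives 401.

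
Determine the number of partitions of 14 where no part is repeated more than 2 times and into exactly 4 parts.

19

Enumerating:
10+2+1+1
9+3+1+1
9+2+2+1
8+4+1+1
8+3+2+1
7+5+1+1
7+4+2+1
7+3+3+1
7+3+2+2
6+6+1+1
6+5+2+1
6+4+3+1
6+4+2+2
6+3+3+2
5+5+3+1
5+5+2+2
5+4+4+1
5+4+3+2
4+4+3+3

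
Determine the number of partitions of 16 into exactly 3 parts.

21

They are:
14+1+1
13+2+1
12+3+1
12+2+2
11+4+1
11+3+2
10+5+1
10+4+2
10+3+3
9+6+1
9+5+2
9+4+3
8+7+1
8+6+2
8+5+3
8+4+4
7+7+2
7+6+3
7+5+4
6+6+4
6+5+5
That's 21 in total.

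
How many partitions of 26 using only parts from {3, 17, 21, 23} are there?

2

Listing the qualifying partitions of 26:
23,3
17,3,3,3
Counting gives 2.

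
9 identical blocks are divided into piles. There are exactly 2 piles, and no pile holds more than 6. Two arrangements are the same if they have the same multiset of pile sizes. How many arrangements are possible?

2

Listing the qualifying partitions of 9:
3 + 6
4 + 5
Counting gives 2.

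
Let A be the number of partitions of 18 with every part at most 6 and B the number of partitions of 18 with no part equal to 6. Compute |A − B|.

109

Partitions of 18 with every part at most 6: 199.
Partitions of 18 with no part equal to 6: 308.
|199 − 308| = 109.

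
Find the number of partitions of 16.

231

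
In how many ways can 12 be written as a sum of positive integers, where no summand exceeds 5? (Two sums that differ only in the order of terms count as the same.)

47

A partial list (first 12 by largest part):
5, 5, 2
5, 5, 1, 1
5, 4, 3
5, 4, 2, 1
5, 4, 1, 1, 1
5, 3, 3, 1
5, 3, 2, 2
5, 3, 2, 1, 1
5, 3, 1, 1, 1, 1
5, 2, 2, 2, 1
5, 2, 2, 1, 1, 1
5, 2, 1, 1, 1, 1, 1
…and 35 more, for 47 total.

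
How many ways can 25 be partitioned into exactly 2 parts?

12

Listing the qualifying partitions of 25:
24, 1
23, 2
22, 3
21, 4
20, 5
19, 6
18, 7
17, 8
16, 9
15, 10
14, 11
13, 12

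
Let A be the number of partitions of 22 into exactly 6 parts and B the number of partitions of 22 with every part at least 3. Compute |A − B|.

Partitions of 22 into exactly 6 parts: 136.
Partitions of 22 with every part at least 3: 73.
|136 − 73| = 63.

63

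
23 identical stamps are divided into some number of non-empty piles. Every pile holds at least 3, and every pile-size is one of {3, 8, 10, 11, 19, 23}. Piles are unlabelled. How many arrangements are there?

They are:
23
11,3,3,3,3
10,10,3
8,3,3,3,3,3
Counting gives 4.

4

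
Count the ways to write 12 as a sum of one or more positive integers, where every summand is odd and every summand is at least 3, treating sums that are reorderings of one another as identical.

They are:
9 + 3
7 + 5
3 + 3 + 3 + 3
That's 3 in total.

3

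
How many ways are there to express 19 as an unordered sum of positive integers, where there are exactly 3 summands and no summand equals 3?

The partitions of 19 that satisfy the conditions:
1,1,17
1,2,16
2,2,15
1,4,14
1,5,13
2,4,13
1,6,12
2,5,12
1,7,11
2,6,11
4,4,11
1,8,10
2,7,10
4,5,10
1,9,9
2,8,9
4,6,9
5,5,9
4,7,8
5,6,8
5,7,7
6,6,7
Counting gives 22.

22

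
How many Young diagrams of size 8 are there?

22

They are:
8
7,1
6,2
6,1,1
5,3
5,2,1
5,1,1,1
4,4
4,3,1
4,2,2
4,2,1,1
4,1,1,1,1
3,3,2
3,3,1,1
3,2,2,1
3,2,1,1,1
3,1,1,1,1,1
2,2,2,2
2,2,2,1,1
2,2,1,1,1,1
2,1,1,1,1,1,1
1,1,1,1,1,1,1,1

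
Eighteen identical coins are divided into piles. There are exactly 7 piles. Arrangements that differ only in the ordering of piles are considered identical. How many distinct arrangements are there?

There are too many to list fully; the first 12 (by largest part) are:
1, 1, 1, 1, 1, 1, 12
1, 1, 1, 1, 1, 2, 11
1, 1, 1, 1, 1, 3, 10
1, 1, 1, 1, 2, 2, 10
1, 1, 1, 1, 1, 4, 9
1, 1, 1, 1, 2, 3, 9
1, 1, 1, 2, 2, 2, 9
1, 1, 1, 1, 1, 5, 8
1, 1, 1, 1, 2, 4, 8
1, 1, 1, 1, 3, 3, 8
1, 1, 1, 2, 2, 3, 8
1, 1, 2, 2, 2, 2, 8
…and 37 more, for 49 total.

49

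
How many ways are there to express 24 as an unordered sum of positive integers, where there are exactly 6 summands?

199

A full systematic count gives 199.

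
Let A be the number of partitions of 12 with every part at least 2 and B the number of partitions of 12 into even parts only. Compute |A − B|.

10

Partitions of 12 with every part at least 2: 21.
Partitions of 12 into even parts only: 11.
|21 − 11| = 10.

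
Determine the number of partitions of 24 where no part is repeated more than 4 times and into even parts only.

60

There are too many to list fully; the first 12 (by largest part) are:
24
22,2
20,4
20,2,2
18,6
18,4,2
18,2,2,2
16,8
16,6,2
16,4,4
16,4,2,2
16,2,2,2,2
…and 48 more, for 60 total.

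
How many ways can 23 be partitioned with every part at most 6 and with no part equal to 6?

Systematic enumeration (by largest part, then next-largest, …) yields 291.

291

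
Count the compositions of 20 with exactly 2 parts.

By stars and bars with positive parts, the count is C(19,1) = 19.

19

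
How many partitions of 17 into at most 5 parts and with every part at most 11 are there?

101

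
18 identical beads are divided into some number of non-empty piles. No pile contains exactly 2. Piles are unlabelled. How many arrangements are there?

154

Enumerating by decreasing first part gives 154 partitions in all.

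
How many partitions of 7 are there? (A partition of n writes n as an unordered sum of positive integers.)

15

The partitions of 7 that satisfy the conditions:
7
6+1
5+2
5+1+1
4+3
4+2+1
4+1+1+1
3+3+1
3+2+2
3+2+1+1
3+1+1+1+1
2+2+2+1
2+2+1+1+1
2+1+1+1+1+1
1+1+1+1+1+1+1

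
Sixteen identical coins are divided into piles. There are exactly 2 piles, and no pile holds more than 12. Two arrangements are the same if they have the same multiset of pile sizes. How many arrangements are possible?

5

Listing the qualifying partitions of 16:
12+4
11+5
10+6
9+7
8+8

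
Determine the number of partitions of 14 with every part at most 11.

131

Counting exhaustively, 131 partitions satisfy the conditions.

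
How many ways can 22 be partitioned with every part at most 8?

638

Enumerating by decreasing first part gives 638 partitions in all.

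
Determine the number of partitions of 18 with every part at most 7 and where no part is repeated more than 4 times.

Direct enumeration gives 145 partitions.

145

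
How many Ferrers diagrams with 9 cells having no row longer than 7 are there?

28

There are too many to list fully; the first 12 (by largest part) are:
7, 2
7, 1, 1
6, 3
6, 2, 1
6, 1, 1, 1
5, 4
5, 3, 1
5, 2, 2
5, 2, 1, 1
5, 1, 1, 1, 1
4, 4, 1
4, 3, 2
…and 16 more, for 28 total.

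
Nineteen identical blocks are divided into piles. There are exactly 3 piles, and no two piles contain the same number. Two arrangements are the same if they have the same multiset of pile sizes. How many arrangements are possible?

21

Listing the qualifying partitions of 19:
16,2,1
15,3,1
14,4,1
14,3,2
13,5,1
13,4,2
12,6,1
12,5,2
12,4,3
11,7,1
11,6,2
11,5,3
10,8,1
10,7,2
10,6,3
10,5,4
9,8,2
9,7,3
9,6,4
8,7,4
8,6,5
Counting gives 21.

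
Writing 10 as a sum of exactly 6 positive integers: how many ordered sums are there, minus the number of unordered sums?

121

Ordered (compositions into 6 parts): C(9,5) = 126.
Unordered (partitions into 6 parts): 5.
Difference: 126 − 5 = 121.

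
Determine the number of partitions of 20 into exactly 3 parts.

There are too many to list fully; the first 12 (by largest part) are:
18,1,1
17,2,1
16,3,1
16,2,2
15,4,1
15,3,2
14,5,1
14,4,2
14,3,3
13,6,1
13,5,2
13,4,3
…and 21 more, for 33 total.

33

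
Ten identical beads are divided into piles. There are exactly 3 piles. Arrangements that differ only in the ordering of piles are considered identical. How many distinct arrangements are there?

Listing the qualifying partitions of 10:
1+1+8
1+2+7
1+3+6
2+2+6
1+4+5
2+3+5
2+4+4
3+3+4

8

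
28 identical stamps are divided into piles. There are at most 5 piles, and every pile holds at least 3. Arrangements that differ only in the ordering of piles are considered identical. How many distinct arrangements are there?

Counting exhaustively, 174 partitions satisfy the conditions.

174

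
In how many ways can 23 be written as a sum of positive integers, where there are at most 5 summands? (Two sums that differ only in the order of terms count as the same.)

291

There are 291 such partitions.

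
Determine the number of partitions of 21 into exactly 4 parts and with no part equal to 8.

58

There are too many to list fully; the first 12 (by largest part) are:
1 + 1 + 1 + 18
1 + 1 + 2 + 17
1 + 1 + 3 + 16
1 + 2 + 2 + 16
1 + 1 + 4 + 15
1 + 2 + 3 + 15
2 + 2 + 2 + 15
1 + 1 + 5 + 14
1 + 2 + 4 + 14
1 + 3 + 3 + 14
2 + 2 + 3 + 14
1 + 1 + 6 + 13
…and 46 more, for 58 total.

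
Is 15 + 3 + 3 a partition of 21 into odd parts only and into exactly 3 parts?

Yes

The parts sum to 21, and the condition 'every summand is odd' holds; the condition 'there are exactly 3 summands' holds.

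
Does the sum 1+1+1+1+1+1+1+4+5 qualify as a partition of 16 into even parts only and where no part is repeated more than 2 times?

No

The parts sum to 16, and the condition 'every summand is even' is violated.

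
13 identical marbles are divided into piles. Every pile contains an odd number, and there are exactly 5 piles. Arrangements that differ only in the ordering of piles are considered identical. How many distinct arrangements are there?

5

The partitions of 13 that satisfy the conditions:
9,1,1,1,1
7,3,1,1,1
5,5,1,1,1
5,3,3,1,1
3,3,3,3,1
Counting gives 5.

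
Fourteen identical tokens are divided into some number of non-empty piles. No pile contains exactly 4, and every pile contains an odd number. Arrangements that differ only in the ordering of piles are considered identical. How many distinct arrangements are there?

The partitions of 14 that satisfy the conditions:
13,1
11,3
11,1,1,1
9,5
9,3,1,1
9,1,1,1,1,1
7,7
7,5,1,1
7,3,3,1
7,3,1,1,1,1
7,1,1,1,1,1,1,1
5,5,3,1
5,5,1,1,1,1
5,3,3,3
5,3,3,1,1,1
5,3,1,1,1,1,1,1
5,1,1,1,1,1,1,1,1,1
3,3,3,3,1,1
3,3,3,1,1,1,1,1
3,3,1,1,1,1,1,1,1,1
3,1,1,1,1,1,1,1,1,1,1,1
1,1,1,1,1,1,1,1,1,1,1,1,1,1
Counting gives 22.

22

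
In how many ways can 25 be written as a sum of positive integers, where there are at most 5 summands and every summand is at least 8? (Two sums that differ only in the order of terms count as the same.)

Enumerating:
25
17+8
16+9
15+10
14+11
13+12
9+8+8

7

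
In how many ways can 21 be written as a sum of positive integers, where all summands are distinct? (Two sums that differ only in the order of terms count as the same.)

There are 76 such partitions.

76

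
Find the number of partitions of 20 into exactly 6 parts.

90

Systematic enumeration (by largest part, then next-largest, …) yields 90.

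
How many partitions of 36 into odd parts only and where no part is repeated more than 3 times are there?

A full systematic count gives 199.

199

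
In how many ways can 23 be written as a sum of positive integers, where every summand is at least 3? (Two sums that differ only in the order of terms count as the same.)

88

There are 88 such partitions.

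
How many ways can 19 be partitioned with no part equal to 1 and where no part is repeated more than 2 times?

65

There are too many to list fully; the first 12 (by largest part) are:
19
17+2
16+3
15+4
15+2+2
14+5
14+3+2
13+6
13+4+2
13+3+3
12+7
12+5+2
…and 53 more, for 65 total.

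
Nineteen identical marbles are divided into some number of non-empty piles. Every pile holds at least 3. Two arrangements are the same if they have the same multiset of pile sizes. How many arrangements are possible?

39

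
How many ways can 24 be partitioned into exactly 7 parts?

201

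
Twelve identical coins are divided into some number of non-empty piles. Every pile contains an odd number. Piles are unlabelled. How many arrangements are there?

They are:
1 + 11
3 + 9
1 + 1 + 1 + 9
5 + 7
1 + 1 + 3 + 7
1 + 1 + 1 + 1 + 1 + 7
1 + 1 + 5 + 5
1 + 3 + 3 + 5
1 + 1 + 1 + 1 + 3 + 5
1 + 1 + 1 + 1 + 1 + 1 + 1 + 5
3 + 3 + 3 + 3
1 + 1 + 1 + 3 + 3 + 3
1 + 1 + 1 + 1 + 1 + 1 + 3 + 3
1 + 1 + 1 + 1 + 1 + 1 + 1 + 1 + 1 + 3
1 + 1 + 1 + 1 + 1 + 1 + 1 + 1 + 1 + 1 + 1 + 1
Counting gives 15.

15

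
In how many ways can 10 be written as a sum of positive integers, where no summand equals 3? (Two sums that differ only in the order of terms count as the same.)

There are too many to list fully; the first 12 (by largest part) are:
10
9,1
8,2
8,1,1
7,2,1
7,1,1,1
6,4
6,2,2
6,2,1,1
6,1,1,1,1
5,5
5,4,1
…and 15 more, for 27 total.

27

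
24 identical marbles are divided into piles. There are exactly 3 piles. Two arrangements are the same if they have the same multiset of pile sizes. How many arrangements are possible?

A partial list (first 12 by largest part):
22 + 1 + 1
21 + 2 + 1
20 + 3 + 1
20 + 2 + 2
19 + 4 + 1
19 + 3 + 2
18 + 5 + 1
18 + 4 + 2
18 + 3 + 3
17 + 6 + 1
17 + 5 + 2
17 + 4 + 3
…and 36 more, for 48 total.

48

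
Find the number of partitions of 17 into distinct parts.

A partial list (first 12 by largest part):
17
16 + 1
15 + 2
14 + 3
14 + 2 + 1
13 + 4
13 + 3 + 1
12 + 5
12 + 4 + 1
12 + 3 + 2
11 + 6
11 + 5 + 1
…and 26 more, for 38 total.

38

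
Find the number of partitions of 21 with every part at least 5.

They are:
21
16 + 5
15 + 6
14 + 7
13 + 8
12 + 9
11 + 10
11 + 5 + 5
10 + 6 + 5
9 + 7 + 5
9 + 6 + 6
8 + 8 + 5
8 + 7 + 6
7 + 7 + 7
6 + 5 + 5 + 5
Counting gives 15.

15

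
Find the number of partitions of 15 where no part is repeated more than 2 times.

There are too many to list fully; the first 12 (by largest part) are:
15
14 + 1
13 + 2
13 + 1 + 1
12 + 3
12 + 2 + 1
11 + 4
11 + 3 + 1
11 + 2 + 2
11 + 2 + 1 + 1
10 + 5
10 + 4 + 1
…and 58 more, for 70 total.

70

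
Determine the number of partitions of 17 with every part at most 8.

230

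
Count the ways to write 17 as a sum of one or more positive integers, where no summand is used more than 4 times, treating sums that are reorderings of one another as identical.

205

Enumerating by decreasing first part gives 205 partitions in all.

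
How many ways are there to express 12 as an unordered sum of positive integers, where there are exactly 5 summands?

13

The partitions of 12 that satisfy the conditions:
8,1,1,1,1
7,2,1,1,1
6,3,1,1,1
6,2,2,1,1
5,4,1,1,1
5,3,2,1,1
5,2,2,2,1
4,4,2,1,1
4,3,3,1,1
4,3,2,2,1
4,2,2,2,2
3,3,3,2,1
3,3,2,2,2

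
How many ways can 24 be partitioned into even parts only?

Systematic enumeration (by largest part, then next-largest, …) yields 77.

77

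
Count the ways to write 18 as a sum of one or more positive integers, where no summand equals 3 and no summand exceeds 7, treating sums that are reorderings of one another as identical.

117

Counting exhaustively, 117 partitions satisfy the conditions.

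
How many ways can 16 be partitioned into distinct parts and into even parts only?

6

The partitions of 16 that satisfy the conditions:
16
14+2
12+4
10+6
10+4+2
8+6+2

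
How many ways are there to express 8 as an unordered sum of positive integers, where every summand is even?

5

Listing the qualifying partitions of 8:
8
6 + 2
4 + 4
4 + 2 + 2
2 + 2 + 2 + 2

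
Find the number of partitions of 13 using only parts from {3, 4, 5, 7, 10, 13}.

6

They are:
13
3,10
3,3,7
3,5,5
4,4,5
3,3,3,4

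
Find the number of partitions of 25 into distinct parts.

A full systematic count gives 142.

142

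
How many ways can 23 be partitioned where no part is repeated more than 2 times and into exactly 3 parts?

A partial list (first 12 by largest part):
21, 1, 1
20, 2, 1
19, 3, 1
19, 2, 2
18, 4, 1
18, 3, 2
17, 5, 1
17, 4, 2
17, 3, 3
16, 6, 1
16, 5, 2
16, 4, 3
…and 32 more, for 44 total.

44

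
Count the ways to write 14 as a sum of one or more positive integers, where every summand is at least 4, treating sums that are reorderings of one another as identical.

7

Listing the qualifying partitions of 14:
14
10 + 4
9 + 5
8 + 6
7 + 7
6 + 4 + 4
5 + 5 + 4
Counting gives 7.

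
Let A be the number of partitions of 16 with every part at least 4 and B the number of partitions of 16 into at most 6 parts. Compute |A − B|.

Partitions of 16 with every part at least 4: 11.
Partitions of 16 into at most 6 parts: 136.
|11 − 136| = 125.

125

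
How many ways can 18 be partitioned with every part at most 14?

378

There are 378 such partitions.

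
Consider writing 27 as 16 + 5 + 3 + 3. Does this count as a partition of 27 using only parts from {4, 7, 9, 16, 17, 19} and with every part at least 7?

No

The parts sum to 27, and the condition 'each summand belongs to {4, 7, 9, 16, 17, 19}' is violated.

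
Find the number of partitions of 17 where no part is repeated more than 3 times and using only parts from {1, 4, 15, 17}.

2

The partitions of 17 that satisfy the conditions:
17
15, 1, 1
Counting gives 2.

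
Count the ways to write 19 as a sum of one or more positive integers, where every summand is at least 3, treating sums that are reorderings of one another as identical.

39

A partial list (first 12 by largest part):
19
16 + 3
15 + 4
14 + 5
13 + 6
13 + 3 + 3
12 + 7
12 + 4 + 3
11 + 8
11 + 5 + 3
11 + 4 + 4
10 + 9
…and 27 more, for 39 total.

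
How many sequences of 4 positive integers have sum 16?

Equivalently, choose which 3 of the 15 gaps become plus signs: C(15,3) = 455.

455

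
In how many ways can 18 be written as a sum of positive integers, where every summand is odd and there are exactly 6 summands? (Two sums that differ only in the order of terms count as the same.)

11

Listing the qualifying partitions of 18:
13 + 1 + 1 + 1 + 1 + 1
11 + 3 + 1 + 1 + 1 + 1
9 + 5 + 1 + 1 + 1 + 1
9 + 3 + 3 + 1 + 1 + 1
7 + 7 + 1 + 1 + 1 + 1
7 + 5 + 3 + 1 + 1 + 1
7 + 3 + 3 + 3 + 1 + 1
5 + 5 + 5 + 1 + 1 + 1
5 + 5 + 3 + 3 + 1 + 1
5 + 3 + 3 + 3 + 3 + 1
3 + 3 + 3 + 3 + 3 + 3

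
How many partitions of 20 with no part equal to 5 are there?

Direct enumeration gives 451 partitions.

451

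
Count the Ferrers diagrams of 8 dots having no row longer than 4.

15

The partitions of 8 that satisfy the conditions:
4,4
4,3,1
4,2,2
4,2,1,1
4,1,1,1,1
3,3,2
3,3,1,1
3,2,2,1
3,2,1,1,1
3,1,1,1,1,1
2,2,2,2
2,2,2,1,1
2,2,1,1,1,1
2,1,1,1,1,1,1
1,1,1,1,1,1,1,1
That's 15 in total.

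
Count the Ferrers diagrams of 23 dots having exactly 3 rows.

44

There are too many to list fully; the first 12 (by largest part) are:
1,1,21
1,2,20
1,3,19
2,2,19
1,4,18
2,3,18
1,5,17
2,4,17
3,3,17
1,6,16
2,5,16
3,4,16
…and 32 more, for 44 total.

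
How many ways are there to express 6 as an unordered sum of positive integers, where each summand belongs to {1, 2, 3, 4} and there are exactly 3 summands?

They are:
4, 1, 1
3, 2, 1
2, 2, 2
Counting gives 3.

3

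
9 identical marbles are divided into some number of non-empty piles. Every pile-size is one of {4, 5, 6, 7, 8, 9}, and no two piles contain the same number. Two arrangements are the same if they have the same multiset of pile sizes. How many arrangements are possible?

2

The partitions of 9 that satisfy the conditions:
9
5 + 4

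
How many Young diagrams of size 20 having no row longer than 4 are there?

Systematic enumeration (by largest part, then next-largest, …) yields 108.

108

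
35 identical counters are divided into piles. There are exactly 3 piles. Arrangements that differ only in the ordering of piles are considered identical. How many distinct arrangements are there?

102

A full systematic count gives 102.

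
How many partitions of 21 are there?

792

Direct enumeration gives 792 partitions.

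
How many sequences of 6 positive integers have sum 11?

252

Place 5 bars in the 10 internal gaps of a row of 11 dots: C(10,5) = 252.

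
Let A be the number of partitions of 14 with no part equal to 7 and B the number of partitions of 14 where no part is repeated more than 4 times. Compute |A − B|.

Partitions of 14 with no part equal to 7: 120.
Partitions of 14 where no part is repeated more than 4 times: 100.
|120 − 100| = 20.

20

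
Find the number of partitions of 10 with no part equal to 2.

20

Enumerating:
10
1, 9
1, 1, 8
3, 7
1, 1, 1, 7
4, 6
1, 3, 6
1, 1, 1, 1, 6
5, 5
1, 4, 5
1, 1, 3, 5
1, 1, 1, 1, 1, 5
1, 1, 4, 4
3, 3, 4
1, 1, 1, 3, 4
1, 1, 1, 1, 1, 1, 4
1, 3, 3, 3
1, 1, 1, 1, 3, 3
1, 1, 1, 1, 1, 1, 1, 3
1, 1, 1, 1, 1, 1, 1, 1, 1, 1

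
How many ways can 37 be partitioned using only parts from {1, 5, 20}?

The partitions of 37 that satisfy the conditions:
20, 5, 5, 5, 1, 1
20, 5, 5, 1, 1, 1, 1, 1, 1, 1
20, 5, 1, 1, 1, 1, 1, 1, 1, 1, 1, 1, 1, 1
20, 1, 1, 1, 1, 1, 1, 1, 1, 1, 1, 1, 1, 1, 1, 1, 1, 1
5, 5, 5, 5, 5, 5, 5, 1, 1
5, 5, 5, 5, 5, 5, 1, 1, 1, 1, 1, 1, 1
5, 5, 5, 5, 5, 1, 1, 1, 1, 1, 1, 1, 1, 1, 1, 1, 1
5, 5, 5, 5, 1, 1, 1, 1, 1, 1, 1, 1, 1, 1, 1, 1, 1, 1, 1, 1, 1
5, 5, 5, 1, 1, 1, 1, 1, 1, 1, 1, 1, 1, 1, 1, 1, 1, 1, 1, 1, 1, 1, 1, 1, 1
5, 5, 1, 1, 1, 1, 1, 1, 1, 1, 1, 1, 1, 1, 1, 1, 1, 1, 1, 1, 1, 1, 1, 1, 1, 1, 1, 1, 1
5, 1, 1, 1, 1, 1, 1, 1, 1, 1, 1, 1, 1, 1, 1, 1, 1, 1, 1, 1, 1, 1, 1, 1, 1, 1, 1, 1, 1, 1, 1, 1, 1
1, 1, 1, 1, 1, 1, 1, 1, 1, 1, 1, 1, 1, 1, 1, 1, 1, 1, 1, 1, 1, 1, 1, 1, 1, 1, 1, 1, 1, 1, 1, 1, 1, 1, 1, 1, 1

12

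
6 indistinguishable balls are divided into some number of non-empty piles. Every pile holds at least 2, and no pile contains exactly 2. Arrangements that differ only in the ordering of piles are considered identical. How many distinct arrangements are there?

2

The partitions of 6 that satisfy the conditions:
6
3 + 3
That's 2 in total.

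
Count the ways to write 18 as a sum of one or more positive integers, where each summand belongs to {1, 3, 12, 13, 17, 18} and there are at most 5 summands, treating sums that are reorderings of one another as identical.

5

Listing the qualifying partitions of 18:
18
17,1
13,3,1,1
12,3,3
12,3,1,1,1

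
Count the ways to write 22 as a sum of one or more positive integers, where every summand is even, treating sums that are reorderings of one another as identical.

56

There are too many to list fully; the first 12 (by largest part) are:
22
20, 2
18, 4
18, 2, 2
16, 6
16, 4, 2
16, 2, 2, 2
14, 8
14, 6, 2
14, 4, 4
14, 4, 2, 2
14, 2, 2, 2, 2
…and 44 more, for 56 total.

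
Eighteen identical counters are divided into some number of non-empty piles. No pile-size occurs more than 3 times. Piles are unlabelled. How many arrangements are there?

208

A full systematic count gives 208.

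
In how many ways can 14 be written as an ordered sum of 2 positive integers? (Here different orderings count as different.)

Place 1 bars in the 13 internal gaps of a row of 14 dots: C(13,1) = 13.

13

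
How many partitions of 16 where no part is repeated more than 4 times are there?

164

Systematic enumeration (by largest part, then next-largest, …) yields 164.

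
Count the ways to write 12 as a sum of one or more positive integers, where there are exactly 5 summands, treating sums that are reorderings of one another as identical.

13

They are:
8, 1, 1, 1, 1
7, 2, 1, 1, 1
6, 3, 1, 1, 1
6, 2, 2, 1, 1
5, 4, 1, 1, 1
5, 3, 2, 1, 1
5, 2, 2, 2, 1
4, 4, 2, 1, 1
4, 3, 3, 1, 1
4, 3, 2, 2, 1
4, 2, 2, 2, 2
3, 3, 3, 2, 1
3, 3, 2, 2, 2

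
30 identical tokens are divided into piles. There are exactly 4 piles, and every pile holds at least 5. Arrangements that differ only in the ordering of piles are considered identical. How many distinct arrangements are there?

The partitions of 30 that satisfy the conditions:
5, 5, 5, 15
5, 5, 6, 14
5, 5, 7, 13
5, 6, 6, 13
5, 5, 8, 12
5, 6, 7, 12
6, 6, 6, 12
5, 5, 9, 11
5, 6, 8, 11
5, 7, 7, 11
6, 6, 7, 11
5, 5, 10, 10
5, 6, 9, 10
5, 7, 8, 10
6, 6, 8, 10
6, 7, 7, 10
5, 7, 9, 9
6, 6, 9, 9
5, 8, 8, 9
6, 7, 8, 9
7, 7, 7, 9
6, 8, 8, 8
7, 7, 8, 8

23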